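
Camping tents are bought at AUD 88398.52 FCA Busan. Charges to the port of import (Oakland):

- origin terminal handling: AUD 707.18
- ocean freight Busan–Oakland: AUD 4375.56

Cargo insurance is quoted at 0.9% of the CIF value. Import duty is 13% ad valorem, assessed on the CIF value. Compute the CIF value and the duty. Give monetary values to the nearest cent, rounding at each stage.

CIF value: AUD 94330.23; import duty: AUD 12262.93

Let C be the CIF value. C = FCA price + pre-shipment costs + freight + 0.9% × C
C − 0.9% × C = 88398.52 + 707.18 + 4375.56
0.991 × C = 93481.26
C = 93481.26 / 0.991 = 94330.23
Insurance premium = 0.9% × 94330.23 = 848.97
Import duty = 94330.23 × 13% = 12262.93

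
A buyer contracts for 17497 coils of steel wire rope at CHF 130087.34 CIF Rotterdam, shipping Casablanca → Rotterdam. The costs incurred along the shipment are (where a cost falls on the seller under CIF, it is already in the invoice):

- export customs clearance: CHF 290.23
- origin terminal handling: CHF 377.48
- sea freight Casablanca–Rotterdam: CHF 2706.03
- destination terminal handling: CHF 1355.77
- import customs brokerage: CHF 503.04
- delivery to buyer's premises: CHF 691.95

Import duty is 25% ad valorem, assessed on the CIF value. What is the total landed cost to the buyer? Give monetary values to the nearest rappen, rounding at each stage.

CIF: the seller pays costs through ocean freight and marine insurance to the destination port.
Already in the invoice (seller's account under CIF): export clearance, origin terminal, freight — exclude.
The CIF price already equals the CIF value: 130087.34
Import duty = 130087.34 × 25% = 32521.84
Buyer bears: destination terminal 1355.77 + brokerage 503.04 + delivery 691.95 + duty 32521.84 = 35072.60
Landed cost = invoice 130087.34 + 35072.60 = 165159.94

Total landed cost: CHF 165159.94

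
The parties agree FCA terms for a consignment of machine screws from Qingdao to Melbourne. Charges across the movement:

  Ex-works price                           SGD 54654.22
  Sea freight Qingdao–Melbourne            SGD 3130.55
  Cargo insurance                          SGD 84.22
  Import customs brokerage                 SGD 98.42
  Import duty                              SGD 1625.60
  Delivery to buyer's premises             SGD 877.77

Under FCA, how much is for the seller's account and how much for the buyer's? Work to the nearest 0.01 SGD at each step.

FCA: the seller delivers export-cleared goods to the carrier; the buyer bears costs from that point.
Seller's account: goods 54654.22 = 54654.22
Buyer's account: freight 3130.55 + insurance 84.22 + brokerage 98.42 + duty 1625.60 + delivery 877.77 = 5816.56

Seller: SGD 54654.22; buyer: SGD 5816.56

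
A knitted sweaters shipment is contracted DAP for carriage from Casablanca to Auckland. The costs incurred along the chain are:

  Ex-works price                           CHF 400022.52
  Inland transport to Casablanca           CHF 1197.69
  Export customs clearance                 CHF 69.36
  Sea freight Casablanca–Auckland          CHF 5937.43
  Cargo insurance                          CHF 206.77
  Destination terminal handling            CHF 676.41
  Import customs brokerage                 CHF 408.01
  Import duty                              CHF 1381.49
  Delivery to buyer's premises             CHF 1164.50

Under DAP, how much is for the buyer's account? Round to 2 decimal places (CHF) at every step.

DAP: the seller bears all costs to the named destination except import duty and clearance.
Seller's account: goods 400022.52 + inland to port 1197.69 + export clearance 69.36 + freight 5937.43 + insurance 206.77 + destination terminal 676.41 + delivery 1164.50 = 409274.68
Buyer's account: brokerage 408.01 + duty 1381.49 = 1789.50

Buyer's account: CHF 1789.50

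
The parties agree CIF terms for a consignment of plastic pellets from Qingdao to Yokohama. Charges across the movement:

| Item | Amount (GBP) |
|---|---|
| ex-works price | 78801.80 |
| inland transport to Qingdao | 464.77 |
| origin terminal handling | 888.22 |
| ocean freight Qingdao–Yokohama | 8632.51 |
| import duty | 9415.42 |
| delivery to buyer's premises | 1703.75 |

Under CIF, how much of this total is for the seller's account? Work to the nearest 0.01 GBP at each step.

Seller's account: GBP 88787.30

CIF: the seller pays costs through ocean freight and marine insurance to the destination port.
Seller's account: goods 78801.80 + inland to port 464.77 + origin terminal 888.22 + freight 8632.51 = 88787.30
Buyer's account: duty 9415.42 + delivery 1703.75 = 11119.17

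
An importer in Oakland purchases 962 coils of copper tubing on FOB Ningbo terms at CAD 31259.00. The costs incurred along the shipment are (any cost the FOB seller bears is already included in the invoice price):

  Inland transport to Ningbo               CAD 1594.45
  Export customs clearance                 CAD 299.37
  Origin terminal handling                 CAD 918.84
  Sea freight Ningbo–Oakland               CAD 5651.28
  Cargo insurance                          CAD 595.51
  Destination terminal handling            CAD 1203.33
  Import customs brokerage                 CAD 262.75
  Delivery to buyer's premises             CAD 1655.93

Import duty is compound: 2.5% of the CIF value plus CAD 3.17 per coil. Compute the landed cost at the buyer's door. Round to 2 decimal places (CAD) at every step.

Total landed cost: CAD 44614.98

FOB: the seller bears costs until goods are on board at the origin port; the buyer bears freight, insurance and all costs thereafter.
Already in the invoice (seller's account under FOB): inland to port, export clearance, origin terminal — exclude.
CIF value = FOB price + freight + insurance = 31259.00 + 5651.28 + 595.51 = 37505.79
Ad valorem component: 37505.79 × 2.5% = 937.64
Specific component: 962 × 3.17 = 3049.54
Import duty = 937.64 + 3049.54 = 3987.18
Buyer bears: freight 5651.28 + insurance 595.51 + destination terminal 1203.33 + brokerage 262.75 + delivery 1655.93 + duty 3987.18 = 13355.98
Landed cost = invoice 31259.00 + 13355.98 = 44614.98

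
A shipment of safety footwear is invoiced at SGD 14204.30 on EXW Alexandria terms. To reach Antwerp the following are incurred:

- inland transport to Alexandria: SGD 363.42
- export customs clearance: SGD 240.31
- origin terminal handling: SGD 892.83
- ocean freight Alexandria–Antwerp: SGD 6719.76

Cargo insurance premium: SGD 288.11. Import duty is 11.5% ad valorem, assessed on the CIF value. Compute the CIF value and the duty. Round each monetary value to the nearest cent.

CIF = EXW price + pre-shipment costs + freight + insurance
CIF = 14204.30 + 363.42 + 240.31 + 892.83 + 6719.76 + 288.11 = 22708.73
Import duty = 22708.73 × 11.5% = 2611.50

CIF value: SGD 22708.73; import duty: SGD 2611.50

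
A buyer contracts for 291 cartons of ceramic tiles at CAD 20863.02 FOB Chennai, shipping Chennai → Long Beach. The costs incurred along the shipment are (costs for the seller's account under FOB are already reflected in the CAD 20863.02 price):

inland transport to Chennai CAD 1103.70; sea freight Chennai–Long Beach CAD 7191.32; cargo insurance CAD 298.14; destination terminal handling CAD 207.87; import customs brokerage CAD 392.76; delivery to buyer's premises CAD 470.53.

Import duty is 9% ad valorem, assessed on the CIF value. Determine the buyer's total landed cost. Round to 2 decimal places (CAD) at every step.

FOB: the seller bears costs until goods are on board at the origin port; the buyer bears freight, insurance and all costs thereafter.
Already in the invoice (seller's account under FOB): inland to port — exclude.
CIF value = FOB price + freight + insurance = 20863.02 + 7191.32 + 298.14 = 28352.48
Import duty = 28352.48 × 9% = 2551.72
Buyer bears: freight 7191.32 + insurance 298.14 + destination terminal 207.87 + brokerage 392.76 + delivery 470.53 + duty 2551.72 = 11112.34
Landed cost = invoice 20863.02 + 11112.34 = 31975.36

Total landed cost: CAD 31975.36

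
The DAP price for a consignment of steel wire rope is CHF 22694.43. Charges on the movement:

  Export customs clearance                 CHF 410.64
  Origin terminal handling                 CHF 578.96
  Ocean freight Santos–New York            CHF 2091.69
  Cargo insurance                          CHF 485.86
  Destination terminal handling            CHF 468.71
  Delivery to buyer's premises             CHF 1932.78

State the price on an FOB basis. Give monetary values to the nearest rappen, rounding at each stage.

Not relevant to the conversion: export clearance, origin terminal — on the seller under both DAP and FOB; already in the DAP price and stays in the FOB price.
From DAP to FOB, the seller no longer bears: freight, insurance, destination terminal, delivery.
FOB price = 22694.43 − 2091.69 − 485.86 − 468.71 − 1932.78 = 17715.39

FOB price: CHF 17715.39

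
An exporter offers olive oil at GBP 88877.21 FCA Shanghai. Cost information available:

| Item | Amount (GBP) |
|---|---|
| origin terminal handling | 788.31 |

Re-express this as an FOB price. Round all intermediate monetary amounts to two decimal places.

FOB price: GBP 89665.52

From FCA to FOB, the seller additionally bears: origin terminal.
FOB price = 88877.21 + 788.31 = 89665.52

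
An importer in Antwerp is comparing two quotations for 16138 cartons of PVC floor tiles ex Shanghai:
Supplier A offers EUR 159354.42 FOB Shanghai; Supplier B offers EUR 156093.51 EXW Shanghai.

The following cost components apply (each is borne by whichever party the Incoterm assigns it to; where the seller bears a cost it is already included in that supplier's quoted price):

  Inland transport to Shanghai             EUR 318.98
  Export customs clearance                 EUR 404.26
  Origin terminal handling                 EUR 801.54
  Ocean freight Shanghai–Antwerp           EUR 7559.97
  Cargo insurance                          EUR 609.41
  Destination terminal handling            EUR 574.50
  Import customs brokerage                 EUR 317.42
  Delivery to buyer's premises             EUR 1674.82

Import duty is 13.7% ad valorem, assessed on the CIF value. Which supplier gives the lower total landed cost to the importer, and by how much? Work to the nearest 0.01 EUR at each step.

Supplier A (FOB):
CIF value = FOB price + freight + insurance = 159354.42 + 7559.97 + 609.41 = 167523.80
Import duty = 167523.80 × 13.7% = 22950.76
Buyer bears (A): 7559.97 + 609.41 + 574.50 + 317.42 + 1674.82 = 10736.12
Landed cost (A) = invoice 159354.42 + 10736.12 + duty 22950.76 = 193041.30
Supplier B (EXW):
CIF value = EXW price + inland to port + export clearance + origin terminal + freight + insurance = 156093.51 + 318.98 + 404.26 + 801.54 + 7559.97 + 609.41 = 165787.67
Import duty = 165787.67 × 13.7% = 22712.91
Buyer bears (B): 318.98 + 404.26 + 801.54 + 7559.97 + 609.41 + 574.50 + 317.42 + 1674.82 = 12260.90
Landed cost (B) = invoice 156093.51 + 12260.90 + duty 22712.91 = 191067.32
Difference = |193041.30 − 191067.32| = 1973.98

Supplier B is cheaper by EUR 1973.98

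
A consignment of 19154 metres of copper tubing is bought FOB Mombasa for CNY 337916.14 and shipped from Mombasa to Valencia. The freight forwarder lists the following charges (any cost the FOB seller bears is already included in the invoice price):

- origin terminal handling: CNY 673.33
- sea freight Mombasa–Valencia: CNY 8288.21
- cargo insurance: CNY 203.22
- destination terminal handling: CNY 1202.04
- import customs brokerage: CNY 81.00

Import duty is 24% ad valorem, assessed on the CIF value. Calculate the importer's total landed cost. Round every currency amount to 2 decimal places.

FOB: the seller bears costs until goods are on board at the origin port; the buyer bears freight, insurance and all costs thereafter.
Already in the invoice (seller's account under FOB): origin terminal — exclude.
CIF value = FOB price + freight + insurance = 337916.14 + 8288.21 + 203.22 = 346407.57
Import duty = 346407.57 × 24% = 83137.82
Buyer bears: freight 8288.21 + insurance 203.22 + destination terminal 1202.04 + brokerage 81.00 + duty 83137.82 = 92912.29
Landed cost = invoice 337916.14 + 92912.29 = 430828.43

Total landed cost: CNY 430828.43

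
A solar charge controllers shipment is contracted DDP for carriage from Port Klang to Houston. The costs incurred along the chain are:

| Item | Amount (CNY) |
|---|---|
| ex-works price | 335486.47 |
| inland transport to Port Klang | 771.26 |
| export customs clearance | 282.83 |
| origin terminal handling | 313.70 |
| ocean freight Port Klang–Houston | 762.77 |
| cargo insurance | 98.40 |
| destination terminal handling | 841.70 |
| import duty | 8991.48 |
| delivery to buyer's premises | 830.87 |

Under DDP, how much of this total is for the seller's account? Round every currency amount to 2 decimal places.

DDP: the seller bears all costs including import duty.
Seller's account: goods 335486.47 + inland to port 771.26 + export clearance 282.83 + origin terminal 313.70 + freight 762.77 + insurance 98.40 + destination terminal 841.70 + duty 8991.48 + delivery 830.87 = 348379.48
Buyer's account: 0.00

Seller's account: CNY 348379.48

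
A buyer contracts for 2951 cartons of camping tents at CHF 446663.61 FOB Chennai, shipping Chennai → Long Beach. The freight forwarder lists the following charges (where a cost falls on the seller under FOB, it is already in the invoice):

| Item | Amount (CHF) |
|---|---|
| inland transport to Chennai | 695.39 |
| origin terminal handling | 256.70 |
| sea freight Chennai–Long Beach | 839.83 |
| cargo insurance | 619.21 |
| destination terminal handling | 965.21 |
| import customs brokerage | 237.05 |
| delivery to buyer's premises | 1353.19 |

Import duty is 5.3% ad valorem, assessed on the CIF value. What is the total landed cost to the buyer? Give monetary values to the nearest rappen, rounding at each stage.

Total landed cost: CHF 474428.60

FOB: the seller bears costs until goods are on board at the origin port; the buyer bears freight, insurance and all costs thereafter.
Already in the invoice (seller's account under FOB): inland to port, origin terminal — exclude.
CIF value = FOB price + freight + insurance = 446663.61 + 839.83 + 619.21 = 448122.65
Import duty = 448122.65 × 5.3% = 23750.50
Buyer bears: freight 839.83 + insurance 619.21 + destination terminal 965.21 + brokerage 237.05 + delivery 1353.19 + duty 23750.50 = 27764.99
Landed cost = invoice 446663.61 + 27764.99 = 474428.60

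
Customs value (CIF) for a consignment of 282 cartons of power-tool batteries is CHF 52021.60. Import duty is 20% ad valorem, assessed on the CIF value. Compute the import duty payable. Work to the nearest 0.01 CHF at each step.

Import duty: CHF 10404.32

Import duty = 52021.60 × 20% = 10404.32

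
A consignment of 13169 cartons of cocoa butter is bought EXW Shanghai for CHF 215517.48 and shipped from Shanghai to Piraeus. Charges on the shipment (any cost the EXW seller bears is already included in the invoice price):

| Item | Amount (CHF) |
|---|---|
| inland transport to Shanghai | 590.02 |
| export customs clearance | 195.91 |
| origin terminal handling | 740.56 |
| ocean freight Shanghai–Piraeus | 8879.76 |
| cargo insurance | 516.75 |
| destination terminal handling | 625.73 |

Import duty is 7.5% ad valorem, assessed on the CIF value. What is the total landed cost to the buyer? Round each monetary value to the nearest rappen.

Total landed cost: CHF 244049.25

EXW: the seller makes goods available at their premises; the buyer bears all onward costs.
CIF value = EXW price + inland to port + export clearance + origin terminal + freight + insurance = 215517.48 + 590.02 + 195.91 + 740.56 + 8879.76 + 516.75 = 226440.48
Import duty = 226440.48 × 7.5% = 16983.04
Buyer bears: inland to port 590.02 + export clearance 195.91 + origin terminal 740.56 + freight 8879.76 + insurance 516.75 + destination terminal 625.73 + duty 16983.04 = 28531.77
Landed cost = invoice 215517.48 + 28531.77 = 244049.25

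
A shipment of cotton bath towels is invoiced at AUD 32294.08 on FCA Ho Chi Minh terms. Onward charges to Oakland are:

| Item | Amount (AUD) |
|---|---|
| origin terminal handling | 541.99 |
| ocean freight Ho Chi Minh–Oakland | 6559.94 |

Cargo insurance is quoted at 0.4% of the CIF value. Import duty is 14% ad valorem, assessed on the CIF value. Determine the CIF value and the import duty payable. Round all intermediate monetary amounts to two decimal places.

Let C be the CIF value. C = FCA price + pre-shipment costs + freight + 0.4% × C
C − 0.4% × C = 32294.08 + 541.99 + 6559.94
0.996 × C = 39396.01
C = 39396.01 / 0.996 = 39554.23
Insurance premium = 0.4% × 39554.23 = 158.22
Import duty = 39554.23 × 14% = 5537.59

CIF value: AUD 39554.23; import duty: AUD 5537.59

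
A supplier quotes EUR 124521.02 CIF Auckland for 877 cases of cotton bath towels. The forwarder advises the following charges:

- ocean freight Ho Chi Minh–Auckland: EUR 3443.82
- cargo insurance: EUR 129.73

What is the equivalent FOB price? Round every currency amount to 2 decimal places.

From CIF to FOB, the seller no longer bears: freight, insurance.
FOB price = 124521.02 − 3443.82 − 129.73 = 120947.47

FOB price: EUR 120947.47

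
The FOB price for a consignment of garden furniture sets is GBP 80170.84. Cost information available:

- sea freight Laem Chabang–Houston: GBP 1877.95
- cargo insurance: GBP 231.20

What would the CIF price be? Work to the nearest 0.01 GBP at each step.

From FOB to CIF, the seller additionally bears: freight, insurance.
CIF price = 80170.84 + 1877.95 + 231.20 = 82279.99

CIF price: GBP 82279.99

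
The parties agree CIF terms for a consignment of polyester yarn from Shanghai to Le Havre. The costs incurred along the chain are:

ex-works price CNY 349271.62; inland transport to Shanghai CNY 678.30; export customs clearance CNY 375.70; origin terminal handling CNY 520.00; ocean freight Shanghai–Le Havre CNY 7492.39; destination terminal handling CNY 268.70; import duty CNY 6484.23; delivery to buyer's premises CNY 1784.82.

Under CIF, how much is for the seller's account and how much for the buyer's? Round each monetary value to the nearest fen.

Seller: CNY 358338.01; buyer: CNY 8537.75

CIF: the seller pays costs through ocean freight and marine insurance to the destination port.
Seller's account: goods 349271.62 + inland to port 678.30 + export clearance 375.70 + origin terminal 520.00 + freight 7492.39 = 358338.01
Buyer's account: destination terminal 268.70 + duty 6484.23 + delivery 1784.82 = 8537.75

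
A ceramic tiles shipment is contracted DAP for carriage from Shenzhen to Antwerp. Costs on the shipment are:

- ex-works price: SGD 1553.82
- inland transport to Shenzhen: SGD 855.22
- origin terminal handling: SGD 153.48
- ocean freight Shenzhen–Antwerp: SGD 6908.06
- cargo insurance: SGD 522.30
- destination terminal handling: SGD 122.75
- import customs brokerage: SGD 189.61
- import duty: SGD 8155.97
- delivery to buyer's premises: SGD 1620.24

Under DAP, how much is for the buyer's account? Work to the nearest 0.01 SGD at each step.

Buyer's account: SGD 8345.58

DAP: the seller bears all costs to the named destination except import duty and clearance.
Seller's account: goods 1553.82 + inland to port 855.22 + origin terminal 153.48 + freight 6908.06 + insurance 522.30 + destination terminal 122.75 + delivery 1620.24 = 11735.87
Buyer's account: brokerage 189.61 + duty 8155.97 = 8345.58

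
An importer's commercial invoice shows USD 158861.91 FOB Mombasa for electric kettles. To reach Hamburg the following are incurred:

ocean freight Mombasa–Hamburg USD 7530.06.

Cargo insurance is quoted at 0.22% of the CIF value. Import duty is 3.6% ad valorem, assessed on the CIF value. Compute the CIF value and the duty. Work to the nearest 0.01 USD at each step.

Let C be the CIF value. C = FOB price + freight + 0.22% × C
C − 0.22% × C = 158861.91 + 7530.06
0.9978 × C = 166391.97
C = 166391.97 / 0.9978 = 166758.84
Insurance premium = 0.22% × 166758.84 = 366.87
Import duty = 166758.84 × 3.6% = 6003.32

CIF value: USD 166758.84; import duty: USD 6003.32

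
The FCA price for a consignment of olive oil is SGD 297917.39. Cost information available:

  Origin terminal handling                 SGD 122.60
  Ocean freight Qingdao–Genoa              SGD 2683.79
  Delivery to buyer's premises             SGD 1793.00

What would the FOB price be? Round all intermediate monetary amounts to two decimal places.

Not relevant to the conversion: delivery, freight — on the buyer under both terms; not part of either seller's price.
From FCA to FOB, the seller additionally bears: origin terminal.
FOB price = 297917.39 + 122.60 = 298039.99

FOB price: SGD 298039.99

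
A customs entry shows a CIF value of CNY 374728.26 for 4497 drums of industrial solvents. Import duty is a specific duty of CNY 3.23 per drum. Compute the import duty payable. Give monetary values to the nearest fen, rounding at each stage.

Import duty: CNY 14525.31

Import duty = 4497 × 3.23 = 14525.31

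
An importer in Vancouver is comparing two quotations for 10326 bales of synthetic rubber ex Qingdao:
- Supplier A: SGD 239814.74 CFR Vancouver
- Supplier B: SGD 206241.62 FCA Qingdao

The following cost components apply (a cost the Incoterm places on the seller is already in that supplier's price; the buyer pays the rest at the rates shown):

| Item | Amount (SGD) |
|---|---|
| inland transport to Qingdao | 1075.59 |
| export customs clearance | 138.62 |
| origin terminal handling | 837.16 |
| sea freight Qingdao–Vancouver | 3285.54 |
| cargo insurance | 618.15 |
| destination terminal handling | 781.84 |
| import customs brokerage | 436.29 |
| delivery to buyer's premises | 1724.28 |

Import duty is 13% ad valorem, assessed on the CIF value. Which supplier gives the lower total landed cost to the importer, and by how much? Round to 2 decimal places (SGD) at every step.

Supplier B is cheaper by SGD 33278.98

Supplier A (CFR):
CIF value = CFR price + insurance = 239814.74 + 618.15 = 240432.89
Import duty = 240432.89 × 13% = 31256.28
Buyer bears (A): 618.15 + 781.84 + 436.29 + 1724.28 = 3560.56
Landed cost (A) = invoice 239814.74 + 3560.56 + duty 31256.28 = 274631.58
Supplier B (FCA):
CIF value = FCA price + origin terminal + freight + insurance = 206241.62 + 837.16 + 3285.54 + 618.15 = 210982.47
Import duty = 210982.47 × 13% = 27427.72
Buyer bears (B): 837.16 + 3285.54 + 618.15 + 781.84 + 436.29 + 1724.28 = 7683.26
Landed cost (B) = invoice 206241.62 + 7683.26 + duty 27427.72 = 241352.60
Difference = |274631.58 − 241352.60| = 33278.98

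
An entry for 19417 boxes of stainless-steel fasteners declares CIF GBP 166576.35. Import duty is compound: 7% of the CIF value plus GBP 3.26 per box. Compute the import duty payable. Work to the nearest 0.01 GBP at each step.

Import duty: GBP 74959.76

Ad valorem component: 166576.35 × 7% = 11660.34
Specific component: 19417 × 3.26 = 63299.42
Import duty = 11660.34 + 63299.42 = 74959.76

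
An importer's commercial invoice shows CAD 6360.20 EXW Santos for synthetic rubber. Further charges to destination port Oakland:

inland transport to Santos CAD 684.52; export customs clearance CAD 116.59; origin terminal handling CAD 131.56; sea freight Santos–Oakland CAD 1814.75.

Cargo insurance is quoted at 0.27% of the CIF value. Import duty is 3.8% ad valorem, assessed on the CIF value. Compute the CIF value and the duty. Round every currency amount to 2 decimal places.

Let C be the CIF value. C = EXW price + pre-shipment costs + freight + 0.27% × C
C − 0.27% × C = 6360.20 + 684.52 + 116.59 + 131.56 + 1814.75
0.9973 × C = 9107.62
C = 9107.62 / 0.9973 = 9132.28
Insurance premium = 0.27% × 9132.28 = 24.66
Import duty = 9132.28 × 3.8% = 347.03

CIF value: CAD 9132.28; import duty: CAD 347.03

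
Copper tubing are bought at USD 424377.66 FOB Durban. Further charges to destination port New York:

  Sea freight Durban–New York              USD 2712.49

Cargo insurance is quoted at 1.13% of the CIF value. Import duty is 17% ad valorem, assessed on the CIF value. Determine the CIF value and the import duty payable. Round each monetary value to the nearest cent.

CIF value: USD 431971.43; import duty: USD 73435.14

Let C be the CIF value. C = FOB price + freight + 1.13% × C
C − 1.13% × C = 424377.66 + 2712.49
0.9887 × C = 427090.15
C = 427090.15 / 0.9887 = 431971.43
Insurance premium = 1.13% × 431971.43 = 4881.28
Import duty = 431971.43 × 17% = 73435.14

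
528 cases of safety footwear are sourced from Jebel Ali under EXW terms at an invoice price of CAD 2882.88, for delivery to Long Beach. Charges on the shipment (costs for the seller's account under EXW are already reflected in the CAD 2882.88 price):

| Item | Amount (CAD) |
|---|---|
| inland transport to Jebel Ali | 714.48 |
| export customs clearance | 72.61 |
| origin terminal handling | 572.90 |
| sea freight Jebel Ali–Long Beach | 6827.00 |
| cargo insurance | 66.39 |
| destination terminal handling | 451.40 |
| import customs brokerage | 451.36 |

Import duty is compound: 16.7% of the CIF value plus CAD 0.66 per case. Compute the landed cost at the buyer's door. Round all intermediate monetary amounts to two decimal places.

EXW: the seller makes goods available at their premises; the buyer bears all onward costs.
CIF value = EXW price + inland to port + export clearance + origin terminal + freight + insurance = 2882.88 + 714.48 + 72.61 + 572.90 + 6827.00 + 66.39 = 11136.26
Ad valorem component: 11136.26 × 16.7% = 1859.76
Specific component: 528 × 0.66 = 348.48
Import duty = 1859.76 + 348.48 = 2208.24
Buyer bears: inland to port 714.48 + export clearance 72.61 + origin terminal 572.90 + freight 6827.00 + insurance 66.39 + destination terminal 451.40 + brokerage 451.36 + duty 2208.24 = 11364.38
Landed cost = invoice 2882.88 + 11364.38 = 14247.26

Total landed cost: CAD 14247.26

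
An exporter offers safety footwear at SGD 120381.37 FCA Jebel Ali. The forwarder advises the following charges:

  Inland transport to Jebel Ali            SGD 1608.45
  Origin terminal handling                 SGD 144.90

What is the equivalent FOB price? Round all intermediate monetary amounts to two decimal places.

FOB price: SGD 120526.27

Not relevant to the conversion: inland to port — on the seller under both FCA and FOB; already in the FCA price and stays in the FOB price.
From FCA to FOB, the seller additionally bears: origin terminal.
FOB price = 120381.37 + 144.90 = 120526.27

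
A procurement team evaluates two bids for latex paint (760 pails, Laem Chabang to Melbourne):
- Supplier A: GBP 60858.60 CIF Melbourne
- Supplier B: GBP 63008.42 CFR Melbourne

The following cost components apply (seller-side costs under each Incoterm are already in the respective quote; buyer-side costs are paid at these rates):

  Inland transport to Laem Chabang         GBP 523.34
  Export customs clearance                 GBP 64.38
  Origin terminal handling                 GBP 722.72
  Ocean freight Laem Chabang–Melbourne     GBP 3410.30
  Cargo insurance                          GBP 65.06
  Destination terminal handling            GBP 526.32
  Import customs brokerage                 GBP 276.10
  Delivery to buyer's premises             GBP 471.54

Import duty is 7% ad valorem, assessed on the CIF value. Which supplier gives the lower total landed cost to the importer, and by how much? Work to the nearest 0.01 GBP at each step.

Supplier A is cheaper by GBP 2369.92

Supplier A (CIF):
The CIF price already equals the CIF value: 60858.60
Import duty = 60858.60 × 7% = 4260.10
Buyer bears (A): 526.32 + 276.10 + 471.54 = 1273.96
Landed cost (A) = invoice 60858.60 + 1273.96 + duty 4260.10 = 66392.66
Supplier B (CFR):
CIF value = CFR price + insurance = 63008.42 + 65.06 = 63073.48
Import duty = 63073.48 × 7% = 4415.14
Buyer bears (B): 65.06 + 526.32 + 276.10 + 471.54 = 1339.02
Landed cost (B) = invoice 63008.42 + 1339.02 + duty 4415.14 = 68762.58
Difference = |66392.66 − 68762.58| = 2369.92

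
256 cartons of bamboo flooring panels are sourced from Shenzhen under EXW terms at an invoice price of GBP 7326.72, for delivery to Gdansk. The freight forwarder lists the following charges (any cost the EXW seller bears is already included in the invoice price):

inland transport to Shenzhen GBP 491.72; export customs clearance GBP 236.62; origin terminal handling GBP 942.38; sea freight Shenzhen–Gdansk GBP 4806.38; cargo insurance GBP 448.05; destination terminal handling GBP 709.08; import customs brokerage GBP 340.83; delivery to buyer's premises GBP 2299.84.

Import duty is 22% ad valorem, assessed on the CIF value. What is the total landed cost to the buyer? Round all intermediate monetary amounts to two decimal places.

Total landed cost: GBP 20737.03

EXW: the seller makes goods available at their premises; the buyer bears all onward costs.
CIF value = EXW price + inland to port + export clearance + origin terminal + freight + insurance = 7326.72 + 491.72 + 236.62 + 942.38 + 4806.38 + 448.05 = 14251.87
Import duty = 14251.87 × 22% = 3135.41
Buyer bears: inland to port 491.72 + export clearance 236.62 + origin terminal 942.38 + freight 4806.38 + insurance 448.05 + destination terminal 709.08 + brokerage 340.83 + delivery 2299.84 + duty 3135.41 = 13410.31
Landed cost = invoice 7326.72 + 13410.31 = 20737.03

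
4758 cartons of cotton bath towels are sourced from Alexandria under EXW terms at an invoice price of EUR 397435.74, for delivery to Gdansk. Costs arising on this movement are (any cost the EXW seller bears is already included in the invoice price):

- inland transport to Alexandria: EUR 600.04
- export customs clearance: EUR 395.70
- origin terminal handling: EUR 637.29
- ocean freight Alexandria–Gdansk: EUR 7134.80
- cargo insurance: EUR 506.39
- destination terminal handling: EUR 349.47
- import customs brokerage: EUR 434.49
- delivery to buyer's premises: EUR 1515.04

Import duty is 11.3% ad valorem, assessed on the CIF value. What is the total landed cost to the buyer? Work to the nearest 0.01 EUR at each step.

Total landed cost: EUR 454967.19

EXW: the seller makes goods available at their premises; the buyer bears all onward costs.
CIF value = EXW price + inland to port + export clearance + origin terminal + freight + insurance = 397435.74 + 600.04 + 395.70 + 637.29 + 7134.80 + 506.39 = 406709.96
Import duty = 406709.96 × 11.3% = 45958.23
Buyer bears: inland to port 600.04 + export clearance 395.70 + origin terminal 637.29 + freight 7134.80 + insurance 506.39 + destination terminal 349.47 + brokerage 434.49 + delivery 1515.04 + duty 45958.23 = 57531.45
Landed cost = invoice 397435.74 + 57531.45 = 454967.19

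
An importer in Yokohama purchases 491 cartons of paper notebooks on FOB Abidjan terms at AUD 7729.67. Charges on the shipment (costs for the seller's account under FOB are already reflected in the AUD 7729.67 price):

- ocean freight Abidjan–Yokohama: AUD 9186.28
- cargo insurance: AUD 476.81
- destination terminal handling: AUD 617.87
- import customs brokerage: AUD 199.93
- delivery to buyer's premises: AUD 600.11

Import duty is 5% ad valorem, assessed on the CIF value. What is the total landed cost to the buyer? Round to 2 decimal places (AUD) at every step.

Total landed cost: AUD 19680.31

FOB: the seller bears costs until goods are on board at the origin port; the buyer bears freight, insurance and all costs thereafter.
CIF value = FOB price + freight + insurance = 7729.67 + 9186.28 + 476.81 = 17392.76
Import duty = 17392.76 × 5% = 869.64
Buyer bears: freight 9186.28 + insurance 476.81 + destination terminal 617.87 + brokerage 199.93 + delivery 600.11 + duty 869.64 = 11950.64
Landed cost = invoice 7729.67 + 11950.64 = 19680.31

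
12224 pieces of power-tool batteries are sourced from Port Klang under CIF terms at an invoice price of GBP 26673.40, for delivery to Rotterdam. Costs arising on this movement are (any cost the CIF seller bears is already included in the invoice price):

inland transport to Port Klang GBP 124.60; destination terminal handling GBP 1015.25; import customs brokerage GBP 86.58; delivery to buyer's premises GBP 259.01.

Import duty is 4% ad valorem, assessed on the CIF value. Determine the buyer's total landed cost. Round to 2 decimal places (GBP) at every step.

Total landed cost: GBP 29101.18

CIF: the seller pays costs through ocean freight and marine insurance to the destination port.
Already in the invoice (seller's account under CIF): inland to port — exclude.
The CIF price already equals the CIF value: 26673.40
Import duty = 26673.40 × 4% = 1066.94
Buyer bears: destination terminal 1015.25 + brokerage 86.58 + delivery 259.01 + duty 1066.94 = 2427.78
Landed cost = invoice 26673.40 + 2427.78 = 29101.18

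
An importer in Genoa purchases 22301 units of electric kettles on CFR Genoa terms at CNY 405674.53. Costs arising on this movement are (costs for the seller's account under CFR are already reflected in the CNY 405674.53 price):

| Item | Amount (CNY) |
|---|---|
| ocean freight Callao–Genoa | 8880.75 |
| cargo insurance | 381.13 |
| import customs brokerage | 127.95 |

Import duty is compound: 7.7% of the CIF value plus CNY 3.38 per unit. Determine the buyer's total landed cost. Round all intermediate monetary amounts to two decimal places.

CFR: the seller pays costs through ocean freight to the destination port, but not insurance.
Already in the invoice (seller's account under CFR): freight — exclude.
CIF value = CFR price + insurance = 405674.53 + 381.13 = 406055.66
Ad valorem component: 406055.66 × 7.7% = 31266.29
Specific component: 22301 × 3.38 = 75377.38
Import duty = 31266.29 + 75377.38 = 106643.67
Buyer bears: insurance 381.13 + brokerage 127.95 + duty 106643.67 = 107152.75
Landed cost = invoice 405674.53 + 107152.75 = 512827.28

Total landed cost: CNY 512827.28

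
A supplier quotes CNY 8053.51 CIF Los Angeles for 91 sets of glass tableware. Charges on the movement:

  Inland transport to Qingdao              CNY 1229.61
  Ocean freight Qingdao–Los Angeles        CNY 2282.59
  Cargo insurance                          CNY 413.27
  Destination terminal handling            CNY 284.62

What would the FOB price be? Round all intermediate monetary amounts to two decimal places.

Not relevant to the conversion: inland to port — on the seller under both CIF and FOB; already in the CIF price and stays in the FOB price. destination terminal — on the buyer under both terms; not part of either seller's price.
From CIF to FOB, the seller no longer bears: freight, insurance.
FOB price = 8053.51 − 2282.59 − 413.27 = 5357.65

FOB price: CNY 5357.65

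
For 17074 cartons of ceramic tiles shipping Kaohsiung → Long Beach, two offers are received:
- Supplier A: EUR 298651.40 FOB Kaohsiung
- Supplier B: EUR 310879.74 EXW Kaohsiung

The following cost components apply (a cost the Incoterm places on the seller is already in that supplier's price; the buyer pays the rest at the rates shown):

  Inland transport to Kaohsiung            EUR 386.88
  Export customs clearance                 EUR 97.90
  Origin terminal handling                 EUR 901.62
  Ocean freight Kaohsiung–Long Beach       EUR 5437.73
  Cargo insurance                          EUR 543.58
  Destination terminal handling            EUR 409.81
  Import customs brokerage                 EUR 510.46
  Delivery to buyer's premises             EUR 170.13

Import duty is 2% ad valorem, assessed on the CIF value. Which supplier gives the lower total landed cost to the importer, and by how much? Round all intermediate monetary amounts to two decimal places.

Supplier A is cheaper by EUR 13887.04

Supplier A (FOB):
CIF value = FOB price + freight + insurance = 298651.40 + 5437.73 + 543.58 = 304632.71
Import duty = 304632.71 × 2% = 6092.65
Buyer bears (A): 5437.73 + 543.58 + 409.81 + 510.46 + 170.13 = 7071.71
Landed cost (A) = invoice 298651.40 + 7071.71 + duty 6092.65 = 311815.76
Supplier B (EXW):
CIF value = EXW price + inland to port + export clearance + origin terminal + freight + insurance = 310879.74 + 386.88 + 97.90 + 901.62 + 5437.73 + 543.58 = 318247.45
Import duty = 318247.45 × 2% = 6364.95
Buyer bears (B): 386.88 + 97.90 + 901.62 + 5437.73 + 543.58 + 409.81 + 510.46 + 170.13 = 8458.11
Landed cost (B) = invoice 310879.74 + 8458.11 + duty 6364.95 = 325702.80
Difference = |311815.76 − 325702.80| = 13887.04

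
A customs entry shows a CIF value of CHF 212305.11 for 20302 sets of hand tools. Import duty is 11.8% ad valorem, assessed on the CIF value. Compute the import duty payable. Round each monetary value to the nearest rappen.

Import duty: CHF 25052.00

Import duty = 212305.11 × 11.8% = 25052.00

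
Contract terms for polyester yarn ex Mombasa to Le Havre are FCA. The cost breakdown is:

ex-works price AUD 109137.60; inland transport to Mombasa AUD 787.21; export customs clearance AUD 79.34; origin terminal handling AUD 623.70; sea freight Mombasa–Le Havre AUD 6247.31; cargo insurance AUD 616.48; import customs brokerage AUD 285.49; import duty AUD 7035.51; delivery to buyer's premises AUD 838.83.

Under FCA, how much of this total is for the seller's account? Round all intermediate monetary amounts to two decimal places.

Seller's account: AUD 110004.15

FCA: the seller delivers export-cleared goods to the carrier; the buyer bears costs from that point.
Seller's account: goods 109137.60 + inland to port 787.21 + export clearance 79.34 = 110004.15
Buyer's account: origin terminal 623.70 + freight 6247.31 + insurance 616.48 + brokerage 285.49 + duty 7035.51 + delivery 838.83 = 15647.32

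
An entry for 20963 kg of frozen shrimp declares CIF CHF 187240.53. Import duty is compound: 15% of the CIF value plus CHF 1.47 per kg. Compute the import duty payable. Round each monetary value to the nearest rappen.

Ad valorem component: 187240.53 × 15% = 28086.08
Specific component: 20963 × 1.47 = 30815.61
Import duty = 28086.08 + 30815.61 = 58901.69

Import duty: CHF 58901.69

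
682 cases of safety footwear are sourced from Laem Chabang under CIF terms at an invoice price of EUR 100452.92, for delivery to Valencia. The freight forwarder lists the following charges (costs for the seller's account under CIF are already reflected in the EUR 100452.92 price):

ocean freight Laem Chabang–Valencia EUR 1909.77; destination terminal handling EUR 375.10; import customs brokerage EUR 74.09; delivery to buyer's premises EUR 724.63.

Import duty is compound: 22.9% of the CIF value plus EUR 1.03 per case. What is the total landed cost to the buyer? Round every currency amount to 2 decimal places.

CIF: the seller pays costs through ocean freight and marine insurance to the destination port.
Already in the invoice (seller's account under CIF): freight — exclude.
The CIF price already equals the CIF value: 100452.92
Ad valorem component: 100452.92 × 22.9% = 23003.72
Specific component: 682 × 1.03 = 702.46
Import duty = 23003.72 + 702.46 = 23706.18
Buyer bears: destination terminal 375.10 + brokerage 74.09 + delivery 724.63 + duty 23706.18 = 24880.00
Landed cost = invoice 100452.92 + 24880.00 = 125332.92

Total landed cost: EUR 125332.92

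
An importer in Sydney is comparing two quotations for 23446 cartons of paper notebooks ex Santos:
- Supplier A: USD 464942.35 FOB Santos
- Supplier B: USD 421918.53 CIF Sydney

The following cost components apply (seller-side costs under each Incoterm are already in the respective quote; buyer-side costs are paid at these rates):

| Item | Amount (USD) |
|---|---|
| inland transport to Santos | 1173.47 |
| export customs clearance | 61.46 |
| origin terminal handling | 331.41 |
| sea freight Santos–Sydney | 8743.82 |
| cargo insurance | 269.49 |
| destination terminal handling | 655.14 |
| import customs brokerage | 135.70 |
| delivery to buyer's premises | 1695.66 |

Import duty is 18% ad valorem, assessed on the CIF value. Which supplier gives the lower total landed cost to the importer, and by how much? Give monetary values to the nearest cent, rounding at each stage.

Supplier A (FOB):
CIF value = FOB price + freight + insurance = 464942.35 + 8743.82 + 269.49 = 473955.66
Import duty = 473955.66 × 18% = 85312.02
Buyer bears (A): 8743.82 + 269.49 + 655.14 + 135.70 + 1695.66 = 11499.81
Landed cost (A) = invoice 464942.35 + 11499.81 + duty 85312.02 = 561754.18
Supplier B (CIF):
The CIF price already equals the CIF value: 421918.53
Import duty = 421918.53 × 18% = 75945.34
Buyer bears (B): 655.14 + 135.70 + 1695.66 = 2486.50
Landed cost (B) = invoice 421918.53 + 2486.50 + duty 75945.34 = 500350.37
Difference = |561754.18 − 500350.37| = 61403.81

Supplier B is cheaper by USD 61403.81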